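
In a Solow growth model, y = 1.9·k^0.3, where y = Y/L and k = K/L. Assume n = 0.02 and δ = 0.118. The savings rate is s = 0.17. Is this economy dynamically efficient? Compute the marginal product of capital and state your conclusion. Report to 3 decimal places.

dynamically efficient; MPK ≈ 0.244

Capital per worker breaks even when investment replaces (n + δ)·k; here n + δ = 0.138.
Steady-state k*: s·A·k^0.3 = 0.138·k gives k* = (0.17·1.9/0.138)^(1/0.7) ≈ 3.3698.
MPK = 0.3·1.9·3.3698^(-0.7) ≈ 0.2435.
MPK > n+δ = 0.138, so the economy is dynamically efficient (under-saving).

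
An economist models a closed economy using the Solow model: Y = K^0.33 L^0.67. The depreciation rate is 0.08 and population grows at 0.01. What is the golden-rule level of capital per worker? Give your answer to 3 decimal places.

k_gold ≈ 6.953

The effective depreciation rate is n + δ = 0.01 + 0.08 = 0.09.
Setting f'(k) = n+δ gives 0.33·k^(0.33−1) = 0.09, hence k_gold = (0.33/0.09)^(1/0.67) ≈ 6.9534.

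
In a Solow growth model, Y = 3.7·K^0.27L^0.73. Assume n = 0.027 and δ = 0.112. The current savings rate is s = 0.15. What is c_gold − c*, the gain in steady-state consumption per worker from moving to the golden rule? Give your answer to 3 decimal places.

Δc ≈ 0.354

Capital per worker breaks even when investment replaces (n + δ)·k; here n + δ = 0.139.
Current steady state (s = 0.15): k* = (0.15·3.7/0.139)^(1/0.73) ≈ 6.6630, y* = 3.7·6.6630^0.27 ≈ 6.1744, c* = (1−0.15)·6.1744 ≈ 5.2482.
Golden rule sets MPK = n+δ: 0.27·3.7·k^(0.27−1) = 0.139, so k_gold = (0.27·3.7/0.139)^(1/0.73) ≈ 14.9059.
y_gold = 3.7·14.9059^0.27 ≈ 7.6738, c_gold = y_gold − 0.139·k_gold ≈ 5.6018.
Gain: Δc = 5.6018 − 5.2482 ≈ 0.3536.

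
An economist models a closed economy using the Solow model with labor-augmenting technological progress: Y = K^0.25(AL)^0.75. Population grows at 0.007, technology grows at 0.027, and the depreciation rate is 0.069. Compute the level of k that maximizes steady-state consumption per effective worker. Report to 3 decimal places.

k_gold ≈ 3.262

Break-even investment rate: n + g + δ = 0.007 + 0.027 + 0.069 = 0.103.
Golden rule sets MPK = n+g+δ: 0.25·k^(0.25−1) = 0.103, so k_gold = (0.25/0.103)^(1/0.75) ≈ 3.2619.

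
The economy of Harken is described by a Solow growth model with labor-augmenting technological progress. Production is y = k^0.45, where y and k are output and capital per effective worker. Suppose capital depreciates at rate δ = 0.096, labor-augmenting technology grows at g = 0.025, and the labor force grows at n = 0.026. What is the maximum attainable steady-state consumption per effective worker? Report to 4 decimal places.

Break-even investment rate: n + g + δ = 0.026 + 0.025 + 0.096 = 0.147.
At the golden rule the marginal product of capital equals n+g+δ: 0.45·k^(0.45−1) = 0.147. Solving, k_gold = (0.45/0.147)^(1/0.55) ≈ 7.6462.
y_gold = 7.6462^0.45 ≈ 2.4978.
c_gold = y_gold − (n+g+δ)·k_gold = 2.4978 − 0.147·7.6462 ≈ 1.3738.

c_gold ≈ 1.3738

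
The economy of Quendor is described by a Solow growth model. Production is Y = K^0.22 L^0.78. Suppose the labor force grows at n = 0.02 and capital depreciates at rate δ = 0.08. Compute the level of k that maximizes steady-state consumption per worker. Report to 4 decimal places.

Capital per worker breaks even when investment replaces (n + δ)·k; here n + δ = 0.1.
Golden rule sets MPK = n+δ: 0.22·k^(0.22−1) = 0.1, so k_gold = (0.22/0.1)^(1/0.78) ≈ 2.7479.

k_gold ≈ 2.7479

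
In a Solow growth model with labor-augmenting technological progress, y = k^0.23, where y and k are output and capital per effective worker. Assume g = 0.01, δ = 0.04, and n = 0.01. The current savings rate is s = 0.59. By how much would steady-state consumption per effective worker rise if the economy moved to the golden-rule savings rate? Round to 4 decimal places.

Break-even investment rate: n + g + δ = 0.01 + 0.01 + 0.04 = 0.06.
Current steady state (s = 0.59): k* = (0.59/0.06)^(1/0.77) ≈ 19.4635, y* = 19.4635^0.23 ≈ 1.9793, c* = (1−0.59)·1.9793 ≈ 0.8115.
At the golden rule the marginal product of capital equals n+g+δ: 0.23·k^(0.23−1) = 0.06. Solving, k_gold = (0.23/0.06)^(1/0.77) ≈ 5.7265.
y_gold = 5.7265^0.23 ≈ 1.4939, c_gold = y_gold − 0.06·k_gold ≈ 1.1503.
Gain: Δc = 1.1503 − 0.8115 ≈ 0.3388.

Δc ≈ 0.3388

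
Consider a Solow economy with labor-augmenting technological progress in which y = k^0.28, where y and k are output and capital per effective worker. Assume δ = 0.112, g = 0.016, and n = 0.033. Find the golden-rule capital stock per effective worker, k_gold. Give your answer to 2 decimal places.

k_gold ≈ 2.16

Break-even investment rate: n + g + δ = 0.033 + 0.016 + 0.112 = 0.161.
At the golden rule the marginal product of capital equals n+g+δ: 0.28·k^(0.28−1) = 0.161. Solving, k_gold = (0.28/0.161)^(1/0.72) ≈ 2.1567.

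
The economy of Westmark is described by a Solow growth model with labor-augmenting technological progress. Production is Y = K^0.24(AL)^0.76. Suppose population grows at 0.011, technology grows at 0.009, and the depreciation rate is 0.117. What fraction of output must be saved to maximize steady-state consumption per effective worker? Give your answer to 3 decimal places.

s_gold = 0.240

Break-even investment rate: n + g + δ = 0.011 + 0.009 + 0.117 = 0.137.
At the golden rule MPK = n+g+δ, and in any Cobb-Douglas steady state s = (n+g+δ)·k/y = MPK·k/y = capital's share 0.24.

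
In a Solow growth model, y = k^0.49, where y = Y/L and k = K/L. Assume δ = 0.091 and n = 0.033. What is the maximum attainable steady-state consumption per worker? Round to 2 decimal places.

c_gold ≈ 1.91

Break-even investment rate: n + δ = 0.033 + 0.091 = 0.124.
At the golden rule the marginal product of capital equals n+δ: 0.49·k^(0.49−1) = 0.124. Solving, k_gold = (0.49/0.124)^(1/0.51) ≈ 14.7961.
y_gold = 14.7961^0.49 ≈ 3.7443.
c_gold = y_gold − (n+δ)·k_gold = 3.7443 − 0.124·14.7961 ≈ 1.9096.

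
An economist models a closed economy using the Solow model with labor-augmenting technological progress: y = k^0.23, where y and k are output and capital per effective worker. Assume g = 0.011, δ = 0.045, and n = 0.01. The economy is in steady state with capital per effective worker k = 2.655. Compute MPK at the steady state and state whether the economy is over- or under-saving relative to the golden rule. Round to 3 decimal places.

under-saving; MPK ≈ 0.108

n + g + δ = 0.01 + 0.011 + 0.045 = 0.066.
MPK = 0.23·k^(0.23−1) = 0.23·2.655^(-0.77) ≈ 0.1084.
MPK > 0.066, so the economy is dynamically efficient (under-saving).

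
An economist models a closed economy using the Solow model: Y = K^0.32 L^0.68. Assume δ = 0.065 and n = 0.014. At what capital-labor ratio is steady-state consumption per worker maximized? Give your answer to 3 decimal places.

The effective depreciation rate is n + δ = 0.014 + 0.065 = 0.079.
Setting f'(k) = n+δ gives 0.32·k^(0.32−1) = 0.079, hence k_gold = (0.32/0.079)^(1/0.68) ≈ 7.8238.

k_gold ≈ 7.824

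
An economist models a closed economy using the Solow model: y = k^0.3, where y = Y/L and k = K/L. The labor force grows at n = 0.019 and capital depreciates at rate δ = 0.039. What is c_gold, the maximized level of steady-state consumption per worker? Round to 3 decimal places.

c_gold ≈ 1.416

n + δ = 0.019 + 0.039 = 0.058.
Golden rule sets MPK = n+δ: 0.3·k^(0.3−1) = 0.058, so k_gold = (0.3/0.058)^(1/0.7) ≈ 10.4607.
y_gold = 10.4607^0.3 ≈ 2.0224.
c_gold = y_gold − (n+δ)·k_gold = 2.0224 − 0.058·10.4607 ≈ 1.4157.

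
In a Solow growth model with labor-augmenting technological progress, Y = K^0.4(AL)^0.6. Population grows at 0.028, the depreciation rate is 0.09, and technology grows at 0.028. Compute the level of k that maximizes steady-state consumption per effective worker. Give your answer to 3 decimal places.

k_gold ≈ 5.364

Capital per effective worker breaks even when investment replaces (n + g + δ)·k; here n + g + δ = 0.146.
Maximizing c = f(k) − (n+g+δ)·k gives f'(k) = n+g+δ, i.e. 0.4·k^(0.4−1) = 0.146, so k_gold = (0.4/0.146)^(1/0.6) ≈ 5.3643.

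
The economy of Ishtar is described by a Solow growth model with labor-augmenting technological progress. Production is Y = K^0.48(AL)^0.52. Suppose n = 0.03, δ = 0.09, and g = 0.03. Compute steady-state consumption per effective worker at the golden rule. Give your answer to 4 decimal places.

Capital per effective worker breaks even when investment replaces (n + g + δ)·k; here n + g + δ = 0.15.
Setting f'(k) = n+g+δ gives 0.48·k^(0.48−1) = 0.15, hence k_gold = (0.48/0.15)^(1/0.52) ≈ 9.3636.
y_gold = 9.3636^0.48 ≈ 2.9261.
c_gold = y_gold − (n+g+δ)·k_gold = 2.9261 − 0.15·9.3636 ≈ 1.5216.

c_gold ≈ 1.5216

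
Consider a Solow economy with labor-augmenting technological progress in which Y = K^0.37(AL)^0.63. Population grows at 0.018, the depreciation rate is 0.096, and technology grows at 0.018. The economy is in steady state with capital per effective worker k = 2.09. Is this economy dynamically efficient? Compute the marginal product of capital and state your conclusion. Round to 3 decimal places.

dynamically efficient; MPK ≈ 0.233

The effective depreciation rate is n + g + δ = 0.018 + 0.018 + 0.096 = 0.132.
MPK = 0.37·k^(0.37−1) = 0.37·2.09^(-0.63) ≈ 0.2325.
MPK > 0.132, so the economy is dynamically efficient (under-saving).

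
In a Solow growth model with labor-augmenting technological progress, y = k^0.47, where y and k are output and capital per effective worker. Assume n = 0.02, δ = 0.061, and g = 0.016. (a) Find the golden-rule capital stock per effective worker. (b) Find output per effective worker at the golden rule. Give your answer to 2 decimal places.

The effective depreciation rate is n + g + δ = 0.02 + 0.016 + 0.061 = 0.097.
Maximizing c = f(k) − (n+g+δ)·k gives f'(k) = n+g+δ, i.e. 0.47·k^(0.47−1) = 0.097, so k_gold = (0.47/0.097)^(1/0.53) ≈ 19.6367.
y_gold = 19.6367^0.47 ≈ 4.0527.

(a) k_gold ≈ 19.64; (b) y_gold ≈ 4.05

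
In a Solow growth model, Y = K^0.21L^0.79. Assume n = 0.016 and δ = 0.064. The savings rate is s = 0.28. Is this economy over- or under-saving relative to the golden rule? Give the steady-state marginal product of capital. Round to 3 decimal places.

Break-even investment rate: n + δ = 0.016 + 0.064 = 0.08.
Steady-state k*: s·k^0.21 = 0.08·k gives k* = (0.28/0.08)^(1/0.79) ≈ 4.8831.
MPK = 0.21·4.8831^(-0.79) ≈ 0.0600.
MPK < n+δ = 0.08, so the economy is dynamically inefficient (over-saving).

over-saving; MPK ≈ 0.060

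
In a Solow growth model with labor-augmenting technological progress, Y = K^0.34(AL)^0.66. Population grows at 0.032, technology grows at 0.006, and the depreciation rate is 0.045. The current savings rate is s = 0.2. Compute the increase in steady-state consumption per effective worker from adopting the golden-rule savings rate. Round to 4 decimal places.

n + g + δ = 0.032 + 0.006 + 0.045 = 0.083.
Current steady state (s = 0.2): k* = (0.2/0.083)^(1/0.66) ≈ 3.7907, y* = 3.7907^0.34 ≈ 1.5731, c* = (1−0.2)·1.5731 ≈ 1.2585.
Maximizing c = f(k) − (n+g+δ)·k gives f'(k) = n+g+δ, i.e. 0.34·k^(0.34−1) = 0.083, so k_gold = (0.34/0.083)^(1/0.66) ≈ 8.4699.
y_gold = 8.4699^0.34 ≈ 2.0677, c_gold = y_gold − 0.083·k_gold ≈ 1.3647.
Gain: Δc = 1.3647 − 1.2585 ≈ 0.1062.

Δc ≈ 0.1062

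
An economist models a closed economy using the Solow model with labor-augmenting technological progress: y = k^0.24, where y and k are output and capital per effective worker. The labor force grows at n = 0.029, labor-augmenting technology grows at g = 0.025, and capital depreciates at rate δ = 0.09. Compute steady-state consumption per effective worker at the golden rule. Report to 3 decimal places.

Break-even investment rate: n + g + δ = 0.029 + 0.025 + 0.09 = 0.144.
At the golden rule the marginal product of capital equals n+g+δ: 0.24·k^(0.24−1) = 0.144. Solving, k_gold = (0.24/0.144)^(1/0.76) ≈ 1.9584.
y_gold = 1.9584^0.24 ≈ 1.1751.
c_gold = y_gold − (n+g+δ)·k_gold = 1.1751 − 0.144·1.9584 ≈ 0.8930.

c_gold ≈ 0.893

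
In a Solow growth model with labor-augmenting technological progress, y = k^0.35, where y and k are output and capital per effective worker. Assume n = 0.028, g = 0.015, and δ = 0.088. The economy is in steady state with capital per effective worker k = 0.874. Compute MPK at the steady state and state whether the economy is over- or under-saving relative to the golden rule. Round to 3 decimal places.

Capital per effective worker breaks even when investment replaces (n + g + δ)·k; here n + g + δ = 0.131.
MPK = 0.35·k^(0.35−1) = 0.35·0.874^(-0.65) ≈ 0.3820.
MPK > 0.131, so the economy is dynamically efficient (under-saving).

under-saving; MPK ≈ 0.382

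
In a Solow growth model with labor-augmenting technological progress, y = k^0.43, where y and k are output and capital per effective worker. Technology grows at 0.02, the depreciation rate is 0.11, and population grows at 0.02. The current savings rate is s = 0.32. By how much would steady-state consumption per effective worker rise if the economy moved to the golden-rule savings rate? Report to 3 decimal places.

n + g + δ = 0.02 + 0.02 + 0.11 = 0.15.
Current steady state (s = 0.32): k* = (0.32/0.15)^(1/0.57) ≈ 3.7783, y* = 3.7783^0.43 ≈ 1.7711, c* = (1−0.32)·1.7711 ≈ 1.2043.
Maximizing c = f(k) − (n+g+δ)·k gives f'(k) = n+g+δ, i.e. 0.43·k^(0.43−1) = 0.15, so k_gold = (0.43/0.15)^(1/0.57) ≈ 6.3448.
y_gold = 6.3448^0.43 ≈ 2.2133, c_gold = y_gold − 0.15·k_gold ≈ 1.2616.
Gain: Δc = 1.2616 − 1.2043 ≈ 0.0572.

Δc ≈ 0.057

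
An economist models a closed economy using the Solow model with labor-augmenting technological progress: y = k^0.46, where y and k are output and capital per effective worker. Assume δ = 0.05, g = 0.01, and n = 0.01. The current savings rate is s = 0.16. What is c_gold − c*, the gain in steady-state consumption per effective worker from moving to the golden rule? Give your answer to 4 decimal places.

Break-even investment rate: n + g + δ = 0.01 + 0.01 + 0.05 = 0.07.
Current steady state (s = 0.16): k* = (0.16/0.07)^(1/0.54) ≈ 4.6223, y* = 4.6223^0.46 ≈ 2.0222, c* = (1−0.16)·2.0222 ≈ 1.6987.
Golden rule sets MPK = n+g+δ: 0.46·k^(0.46−1) = 0.07, so k_gold = (0.46/0.07)^(1/0.54) ≈ 32.6727.
y_gold = 32.6727^0.46 ≈ 4.9719, c_gold = y_gold − 0.07·k_gold ≈ 2.6848.
Gain: Δc = 2.6848 − 1.6987 ≈ 0.9862.

Δc ≈ 0.9862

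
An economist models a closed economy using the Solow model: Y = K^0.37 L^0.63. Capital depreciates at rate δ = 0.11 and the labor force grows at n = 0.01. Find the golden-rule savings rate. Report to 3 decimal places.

The effective depreciation rate is n + δ = 0.01 + 0.11 = 0.12.
At the golden rule MPK = n+δ, and in any Cobb-Douglas steady state s = (n+δ)·k/y = MPK·k/y = capital's share 0.37.

s_gold = 0.370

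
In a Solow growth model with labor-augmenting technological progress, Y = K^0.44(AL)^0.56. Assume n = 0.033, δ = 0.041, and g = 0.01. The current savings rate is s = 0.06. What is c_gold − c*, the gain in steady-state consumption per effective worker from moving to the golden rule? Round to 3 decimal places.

The effective depreciation rate is n + g + δ = 0.033 + 0.01 + 0.041 = 0.084.
Current steady state (s = 0.06): k* = (0.06/0.084)^(1/0.56) ≈ 0.5483, y* = 0.5483^0.44 ≈ 0.7677, c* = (1−0.06)·0.7677 ≈ 0.7216.
At the golden rule the marginal product of capital equals n+g+δ: 0.44·k^(0.44−1) = 0.084. Solving, k_gold = (0.44/0.084)^(1/0.56) ≈ 19.2415.
y_gold = 19.2415^0.44 ≈ 3.6734, c_gold = y_gold − 0.084·k_gold ≈ 2.0571.
Gain: Δc = 2.0571 − 0.7216 ≈ 1.3355.

Δc ≈ 1.335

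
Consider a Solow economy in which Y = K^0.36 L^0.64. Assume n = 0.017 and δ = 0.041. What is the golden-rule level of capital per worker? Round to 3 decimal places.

k_gold ≈ 17.333

n + δ = 0.017 + 0.041 = 0.058.
Setting f'(k) = n+δ gives 0.36·k^(0.36−1) = 0.058, hence k_gold = (0.36/0.058)^(1/0.64) ≈ 17.3327.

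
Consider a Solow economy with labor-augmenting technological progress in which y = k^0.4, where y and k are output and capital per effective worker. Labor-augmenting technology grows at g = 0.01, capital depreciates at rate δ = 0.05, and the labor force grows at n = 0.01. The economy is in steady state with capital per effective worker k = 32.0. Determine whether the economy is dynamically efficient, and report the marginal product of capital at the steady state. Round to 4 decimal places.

The effective depreciation rate is n + g + δ = 0.01 + 0.01 + 0.05 = 0.07.
MPK = 0.4·k^(0.4−1) = 0.4·32.0^(-0.6) ≈ 0.0500.
MPK < 0.07, so the economy is dynamically inefficient (over-saving).

dynamically inefficient; MPK ≈ 0.0500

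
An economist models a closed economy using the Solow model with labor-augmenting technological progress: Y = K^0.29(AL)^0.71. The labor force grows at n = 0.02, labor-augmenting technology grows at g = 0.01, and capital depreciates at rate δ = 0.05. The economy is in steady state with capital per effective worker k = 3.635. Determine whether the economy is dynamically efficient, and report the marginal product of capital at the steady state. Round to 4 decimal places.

dynamically efficient; MPK ≈ 0.1160

Break-even investment rate: n + g + δ = 0.02 + 0.01 + 0.05 = 0.08.
MPK = 0.29·k^(0.29−1) = 0.29·3.635^(-0.71) ≈ 0.1160.
MPK > 0.08, so the economy is dynamically efficient (under-saving).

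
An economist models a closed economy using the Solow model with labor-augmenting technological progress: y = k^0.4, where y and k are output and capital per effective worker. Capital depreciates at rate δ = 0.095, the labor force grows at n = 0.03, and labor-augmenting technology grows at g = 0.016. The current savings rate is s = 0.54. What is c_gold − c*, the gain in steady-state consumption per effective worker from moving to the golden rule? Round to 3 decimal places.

Δc ≈ 0.076

Capital per effective worker breaks even when investment replaces (n + g + δ)·k; here n + g + δ = 0.141.
Current steady state (s = 0.54): k* = (0.54/0.141)^(1/0.6) ≈ 9.3747, y* = 9.3747^0.4 ≈ 2.4478, c* = (1−0.54)·2.4478 ≈ 1.1260.
At the golden rule the marginal product of capital equals n+g+δ: 0.4·k^(0.4−1) = 0.141. Solving, k_gold = (0.4/0.141)^(1/0.6) ≈ 5.6851.
y_gold = 5.6851^0.4 ≈ 2.0040, c_gold = y_gold − 0.141·k_gold ≈ 1.2024.
Gain: Δc = 1.2024 − 1.1260 ≈ 0.0764.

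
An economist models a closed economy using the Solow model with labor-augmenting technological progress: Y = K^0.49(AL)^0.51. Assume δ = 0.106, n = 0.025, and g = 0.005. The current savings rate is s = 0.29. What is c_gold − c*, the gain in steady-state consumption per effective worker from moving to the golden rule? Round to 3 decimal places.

Δc ≈ 0.278

The effective depreciation rate is n + g + δ = 0.025 + 0.005 + 0.106 = 0.136.
Current steady state (s = 0.29): k* = (0.29/0.136)^(1/0.51) ≈ 4.4139, y* = 4.4139^0.49 ≈ 2.0700, c* = (1−0.29)·2.0700 ≈ 1.4697.
Maximizing c = f(k) − (n+g+δ)·k gives f'(k) = n+g+δ, i.e. 0.49·k^(0.49−1) = 0.136, so k_gold = (0.49/0.136)^(1/0.51) ≈ 12.3448.
y_gold = 12.3448^0.49 ≈ 3.4263, c_gold = y_gold − 0.136·k_gold ≈ 1.7474.
Gain: Δc = 1.7474 − 1.4697 ≈ 0.2777.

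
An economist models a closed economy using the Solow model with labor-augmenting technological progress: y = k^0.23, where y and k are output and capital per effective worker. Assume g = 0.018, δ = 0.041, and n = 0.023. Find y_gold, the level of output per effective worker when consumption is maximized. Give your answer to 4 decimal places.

y_gold ≈ 1.3608

n + g + δ = 0.023 + 0.018 + 0.041 = 0.082.
Golden rule sets MPK = n+g+δ: 0.23·k^(0.23−1) = 0.082, so k_gold = (0.23/0.082)^(1/0.77) ≈ 3.8169.
Output: y_gold = k_gold^0.23 = 3.8169^0.23 ≈ 1.3608.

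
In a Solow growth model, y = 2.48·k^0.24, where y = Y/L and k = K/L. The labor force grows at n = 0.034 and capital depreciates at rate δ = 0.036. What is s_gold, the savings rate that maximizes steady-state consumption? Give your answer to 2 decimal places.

The effective depreciation rate is n + δ = 0.034 + 0.036 = 0.07.
At the golden rule MPK = n+δ, and in any Cobb-Douglas steady state s = (n+δ)·k/y = MPK·k/y = capital's share 0.24.

s_gold = 0.24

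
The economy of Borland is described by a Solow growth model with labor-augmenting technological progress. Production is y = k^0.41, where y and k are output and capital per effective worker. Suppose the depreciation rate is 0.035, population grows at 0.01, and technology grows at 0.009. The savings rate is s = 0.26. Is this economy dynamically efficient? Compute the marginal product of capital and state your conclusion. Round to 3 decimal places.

dynamically efficient; MPK ≈ 0.085

Break-even investment rate: n + g + δ = 0.01 + 0.009 + 0.035 = 0.054.
Steady-state k*: s·k^0.41 = 0.054·k gives k* = (0.26/0.054)^(1/0.59) ≈ 14.3521.
MPK = 0.41·14.3521^(-0.59) ≈ 0.0852.
MPK > n+g+δ = 0.054, so the economy is dynamically efficient (under-saving).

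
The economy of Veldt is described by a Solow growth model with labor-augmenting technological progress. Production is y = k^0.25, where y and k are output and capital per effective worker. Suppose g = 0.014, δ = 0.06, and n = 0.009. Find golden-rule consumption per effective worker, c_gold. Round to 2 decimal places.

Break-even investment rate: n + g + δ = 0.009 + 0.014 + 0.06 = 0.083.
Golden rule sets MPK = n+g+δ: 0.25·k^(0.25−1) = 0.083, so k_gold = (0.25/0.083)^(1/0.75) ≈ 4.3499.
y_gold = 4.3499^0.25 ≈ 1.4442.
c_gold = y_gold − (n+g+δ)·k_gold = 1.4442 − 0.083·4.3499 ≈ 1.0831.

c_gold ≈ 1.08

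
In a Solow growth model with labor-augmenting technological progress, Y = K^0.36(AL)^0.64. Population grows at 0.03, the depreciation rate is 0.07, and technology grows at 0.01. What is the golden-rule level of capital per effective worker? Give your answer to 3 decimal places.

k_gold ≈ 6.376

Capital per effective worker breaks even when investment replaces (n + g + δ)·k; here n + g + δ = 0.11.
Golden rule sets MPK = n+g+δ: 0.36·k^(0.36−1) = 0.11, so k_gold = (0.36/0.11)^(1/0.64) ≈ 6.3760.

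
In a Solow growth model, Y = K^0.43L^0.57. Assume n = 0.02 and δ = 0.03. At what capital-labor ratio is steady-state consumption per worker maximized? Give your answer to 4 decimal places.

The effective depreciation rate is n + δ = 0.02 + 0.03 = 0.05.
Golden rule sets MPK = n+δ: 0.43·k^(0.43−1) = 0.05, so k_gold = (0.43/0.05)^(1/0.57) ≈ 43.5984.

k_gold ≈ 43.5984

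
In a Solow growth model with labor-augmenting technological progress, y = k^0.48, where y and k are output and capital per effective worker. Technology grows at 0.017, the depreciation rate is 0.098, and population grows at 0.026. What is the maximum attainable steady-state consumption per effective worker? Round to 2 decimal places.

c_gold ≈ 1.61

Break-even investment rate: n + g + δ = 0.026 + 0.017 + 0.098 = 0.141.
At the golden rule the marginal product of capital equals n+g+δ: 0.48·k^(0.48−1) = 0.141. Solving, k_gold = (0.48/0.141)^(1/0.52) ≈ 10.5468.
y_gold = 10.5468^0.48 ≈ 3.0981.
c_gold = y_gold − (n+g+δ)·k_gold = 3.0981 − 0.141·10.5468 ≈ 1.6110.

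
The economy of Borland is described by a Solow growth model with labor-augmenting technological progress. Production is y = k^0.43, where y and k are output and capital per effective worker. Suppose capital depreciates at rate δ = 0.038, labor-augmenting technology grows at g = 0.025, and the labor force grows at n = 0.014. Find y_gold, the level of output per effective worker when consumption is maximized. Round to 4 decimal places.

y_gold ≈ 3.6602

The effective depreciation rate is n + g + δ = 0.014 + 0.025 + 0.038 = 0.077.
Maximizing c = f(k) − (n+g+δ)·k gives f'(k) = n+g+δ, i.e. 0.43·k^(0.43−1) = 0.077, so k_gold = (0.43/0.077)^(1/0.57) ≈ 20.4403.
Output: y_gold = k_gold^0.43 = 20.4403^0.43 ≈ 3.6602.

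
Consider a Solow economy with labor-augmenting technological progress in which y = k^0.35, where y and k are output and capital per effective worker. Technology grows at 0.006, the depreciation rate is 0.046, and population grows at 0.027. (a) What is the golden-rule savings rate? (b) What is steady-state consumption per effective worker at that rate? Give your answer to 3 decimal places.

(a) s_gold = 0.350; (b) c_gold ≈ 1.449

The effective depreciation rate is n + g + δ = 0.027 + 0.006 + 0.046 = 0.079.
For Cobb-Douglas, s_gold equals capital's share: s_gold = 0.35.
Setting f'(k) = n+g+δ gives 0.35·k^(0.35−1) = 0.079, hence k_gold = (0.35/0.079)^(1/0.65) ≈ 9.8747.
y_gold = 9.8747^0.35 ≈ 2.2289; c_gold = (1−0.35)·y_gold ≈ 1.4488.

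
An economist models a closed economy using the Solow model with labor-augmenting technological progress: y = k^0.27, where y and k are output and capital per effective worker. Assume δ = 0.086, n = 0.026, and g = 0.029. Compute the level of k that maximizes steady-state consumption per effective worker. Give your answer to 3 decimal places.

Break-even investment rate: n + g + δ = 0.026 + 0.029 + 0.086 = 0.141.
Setting f'(k) = n+g+δ gives 0.27·k^(0.27−1) = 0.141, hence k_gold = (0.27/0.141)^(1/0.73) ≈ 2.4350.

k_gold ≈ 2.435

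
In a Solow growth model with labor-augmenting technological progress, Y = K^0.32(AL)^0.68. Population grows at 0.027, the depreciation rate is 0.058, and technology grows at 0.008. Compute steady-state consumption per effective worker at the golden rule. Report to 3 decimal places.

Break-even investment rate: n + g + δ = 0.027 + 0.008 + 0.058 = 0.093.
Setting f'(k) = n+g+δ gives 0.32·k^(0.32−1) = 0.093, hence k_gold = (0.32/0.093)^(1/0.68) ≈ 6.1548.
y_gold = 6.1548^0.32 ≈ 1.7887.
c_gold = y_gold − (n+g+δ)·k_gold = 1.7887 − 0.093·6.1548 ≈ 1.2163.

c_gold ≈ 1.216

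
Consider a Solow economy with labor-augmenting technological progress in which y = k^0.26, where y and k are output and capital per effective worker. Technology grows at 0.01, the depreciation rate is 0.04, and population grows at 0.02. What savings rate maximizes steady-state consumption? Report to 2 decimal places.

s_gold = 0.26

Capital per effective worker breaks even when investment replaces (n + g + δ)·k; here n + g + δ = 0.07.
At the golden rule MPK = n+g+δ, and in any Cobb-Douglas steady state s = (n+g+δ)·k/y = MPK·k/y = capital's share 0.26.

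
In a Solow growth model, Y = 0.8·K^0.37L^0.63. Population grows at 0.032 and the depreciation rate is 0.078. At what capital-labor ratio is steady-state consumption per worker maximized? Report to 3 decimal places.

k_gold ≈ 4.813

Break-even investment rate: n + δ = 0.032 + 0.078 = 0.11.
At the golden rule the marginal product of capital equals n+δ: 0.37·0.8·k^(0.37−1) = 0.11. Solving, k_gold = (0.37·0.8/0.11)^(1/0.63) ≈ 4.8126.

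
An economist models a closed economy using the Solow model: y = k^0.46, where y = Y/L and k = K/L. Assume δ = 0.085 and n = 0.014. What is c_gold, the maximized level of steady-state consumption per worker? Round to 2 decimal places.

c_gold ≈ 2.00

The effective depreciation rate is n + δ = 0.014 + 0.085 = 0.099.
At the golden rule the marginal product of capital equals n+δ: 0.46·k^(0.46−1) = 0.099. Solving, k_gold = (0.46/0.099)^(1/0.54) ≈ 17.1954.
y_gold = 17.1954^0.46 ≈ 3.7007.
c_gold = y_gold − (n+δ)·k_gold = 3.7007 − 0.099·17.1954 ≈ 1.9984.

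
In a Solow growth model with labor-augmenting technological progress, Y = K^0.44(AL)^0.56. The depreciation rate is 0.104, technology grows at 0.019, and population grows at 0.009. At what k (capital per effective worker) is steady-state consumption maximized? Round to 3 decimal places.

The effective depreciation rate is n + g + δ = 0.009 + 0.019 + 0.104 = 0.132.
At the golden rule the marginal product of capital equals n+g+δ: 0.44·k^(0.44−1) = 0.132. Solving, k_gold = (0.44/0.132)^(1/0.56) ≈ 8.5844.

k_gold ≈ 8.584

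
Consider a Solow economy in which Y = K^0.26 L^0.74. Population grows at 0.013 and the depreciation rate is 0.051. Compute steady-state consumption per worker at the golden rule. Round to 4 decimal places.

The effective depreciation rate is n + δ = 0.013 + 0.051 = 0.064.
Maximizing c = f(k) − (n+δ)·k gives f'(k) = n+δ, i.e. 0.26·k^(0.26−1) = 0.064, so k_gold = (0.26/0.064)^(1/0.74) ≈ 6.6480.
y_gold = 6.6480^0.26 ≈ 1.6364.
c_gold = y_gold − (n+δ)·k_gold = 1.6364 − 0.064·6.6480 ≈ 1.2110.

c_gold ≈ 1.2110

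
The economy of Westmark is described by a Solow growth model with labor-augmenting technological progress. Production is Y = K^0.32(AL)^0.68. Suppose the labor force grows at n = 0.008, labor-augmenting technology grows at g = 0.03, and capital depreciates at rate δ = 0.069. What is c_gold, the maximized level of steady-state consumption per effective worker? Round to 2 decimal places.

c_gold ≈ 1.14

n + g + δ = 0.008 + 0.03 + 0.069 = 0.107.
At the golden rule the marginal product of capital equals n+g+δ: 0.32·k^(0.32−1) = 0.107. Solving, k_gold = (0.32/0.107)^(1/0.68) ≈ 5.0079.
y_gold = 5.0079^0.32 ≈ 1.6745.
c_gold = y_gold − (n+g+δ)·k_gold = 1.6745 − 0.107·5.0079 ≈ 1.1387.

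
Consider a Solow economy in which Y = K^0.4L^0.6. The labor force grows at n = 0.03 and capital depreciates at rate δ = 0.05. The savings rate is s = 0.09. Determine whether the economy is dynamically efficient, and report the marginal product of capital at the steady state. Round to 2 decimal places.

Break-even investment rate: n + δ = 0.03 + 0.05 = 0.08.
Steady-state k*: s·k^0.4 = 0.08·k gives k* = (0.09/0.08)^(1/0.6) ≈ 1.2169.
MPK = 0.4·1.2169^(-0.6) ≈ 0.3556.
MPK > n+δ = 0.08, so the economy is dynamically efficient (under-saving).

dynamically efficient; MPK ≈ 0.36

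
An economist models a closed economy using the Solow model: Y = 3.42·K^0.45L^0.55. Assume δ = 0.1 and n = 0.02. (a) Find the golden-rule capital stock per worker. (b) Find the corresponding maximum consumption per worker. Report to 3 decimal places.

The effective depreciation rate is n + δ = 0.02 + 0.1 = 0.12.
At the golden rule the marginal product of capital equals n+δ: 0.45·3.42·k^(0.45−1) = 0.12. Solving, k_gold = (0.45·3.42/0.12)^(1/0.55) ≈ 103.4308.
y_gold = 3.42·103.4308^0.45 ≈ 27.5815; c_gold = y_gold − 0.12·k_gold ≈ 15.1698.

(a) k_gold ≈ 103.431; (b) c_gold ≈ 15.170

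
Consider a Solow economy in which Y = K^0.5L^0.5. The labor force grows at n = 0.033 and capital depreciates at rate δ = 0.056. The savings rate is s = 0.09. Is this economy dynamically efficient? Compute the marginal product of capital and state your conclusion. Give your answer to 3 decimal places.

The effective depreciation rate is n + δ = 0.033 + 0.056 = 0.089.
Steady-state k*: s·k^0.5 = 0.089·k gives k* = (0.09/0.089)^(1/0.5) ≈ 1.0226.
MPK = 0.5·1.0226^(-0.5) ≈ 0.4944.
MPK > n+δ = 0.089, so the economy is dynamically efficient (under-saving).

dynamically efficient; MPK ≈ 0.494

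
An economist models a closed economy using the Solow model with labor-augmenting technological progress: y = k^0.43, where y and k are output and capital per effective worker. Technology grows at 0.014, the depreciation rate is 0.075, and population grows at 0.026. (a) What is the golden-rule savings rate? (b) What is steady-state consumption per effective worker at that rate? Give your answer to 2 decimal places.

(a) s_gold = 0.43; (b) c_gold ≈ 1.54

Break-even investment rate: n + g + δ = 0.026 + 0.014 + 0.075 = 0.115.
For Cobb-Douglas, s_gold equals capital's share: s_gold = 0.43.
Golden rule sets MPK = n+g+δ: 0.43·k^(0.43−1) = 0.115, so k_gold = (0.43/0.115)^(1/0.57) ≈ 10.1126.
y_gold = 10.1126^0.43 ≈ 2.7045; c_gold = (1−0.43)·y_gold ≈ 1.5416.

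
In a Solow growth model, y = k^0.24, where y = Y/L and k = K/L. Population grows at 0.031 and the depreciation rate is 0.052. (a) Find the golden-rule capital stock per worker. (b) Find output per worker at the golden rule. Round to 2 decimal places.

Capital per worker breaks even when investment replaces (n + δ)·k; here n + δ = 0.083.
Golden rule sets MPK = n+δ: 0.24·k^(0.24−1) = 0.083, so k_gold = (0.24/0.083)^(1/0.76) ≈ 4.0435.
y_gold = 4.0435^0.24 ≈ 1.3984.

(a) k_gold ≈ 4.04; (b) y_gold ≈ 1.40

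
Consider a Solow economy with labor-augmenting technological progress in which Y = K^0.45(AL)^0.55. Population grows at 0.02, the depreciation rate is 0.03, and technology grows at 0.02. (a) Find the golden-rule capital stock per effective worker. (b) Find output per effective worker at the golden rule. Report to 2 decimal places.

Break-even investment rate: n + g + δ = 0.02 + 0.02 + 0.03 = 0.07.
Maximizing c = f(k) − (n+g+δ)·k gives f'(k) = n+g+δ, i.e. 0.45·k^(0.45−1) = 0.07, so k_gold = (0.45/0.07)^(1/0.55) ≈ 29.4645.
y_gold = 29.4645^0.45 ≈ 4.5834.

(a) k_gold ≈ 29.46; (b) y_gold ≈ 4.58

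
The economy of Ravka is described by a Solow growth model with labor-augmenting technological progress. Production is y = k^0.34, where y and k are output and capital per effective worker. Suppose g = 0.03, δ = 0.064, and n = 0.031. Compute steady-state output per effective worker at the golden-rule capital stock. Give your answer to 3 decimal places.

y_gold ≈ 1.674

Break-even investment rate: n + g + δ = 0.031 + 0.03 + 0.064 = 0.125.
Setting f'(k) = n+g+δ gives 0.34·k^(0.34−1) = 0.125, hence k_gold = (0.34/0.125)^(1/0.66) ≈ 4.5545.
Output: y_gold = k_gold^0.34 = 4.5545^0.34 ≈ 1.6744.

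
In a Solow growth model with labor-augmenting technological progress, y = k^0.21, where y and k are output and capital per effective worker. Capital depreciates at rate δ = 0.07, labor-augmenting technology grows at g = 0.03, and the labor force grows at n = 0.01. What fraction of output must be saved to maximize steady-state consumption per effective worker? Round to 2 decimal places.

Capital per effective worker breaks even when investment replaces (n + g + δ)·k; here n + g + δ = 0.11.
At the golden rule MPK = n+g+δ, and in any Cobb-Douglas steady state s = (n+g+δ)·k/y = MPK·k/y = capital's share 0.21.

s_gold = 0.21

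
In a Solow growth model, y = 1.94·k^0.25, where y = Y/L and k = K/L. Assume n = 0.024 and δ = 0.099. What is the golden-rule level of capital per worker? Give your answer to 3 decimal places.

Capital per worker breaks even when investment replaces (n + δ)·k; here n + δ = 0.123.
Golden rule sets MPK = n+δ: 0.25·1.94·k^(0.25−1) = 0.123, so k_gold = (0.25·1.94/0.123)^(1/0.75) ≈ 6.2294.

k_gold ≈ 6.229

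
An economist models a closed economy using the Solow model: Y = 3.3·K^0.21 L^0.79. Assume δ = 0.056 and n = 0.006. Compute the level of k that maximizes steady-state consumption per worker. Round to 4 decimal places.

k_gold ≈ 21.2332

Break-even investment rate: n + δ = 0.006 + 0.056 = 0.062.
Golden rule sets MPK = n+δ: 0.21·3.3·k^(0.21−1) = 0.062, so k_gold = (0.21·3.3/0.062)^(1/0.79) ≈ 21.2332.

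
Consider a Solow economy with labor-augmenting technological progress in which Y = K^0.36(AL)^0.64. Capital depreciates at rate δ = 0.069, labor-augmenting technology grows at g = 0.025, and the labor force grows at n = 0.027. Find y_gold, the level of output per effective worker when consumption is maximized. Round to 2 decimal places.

y_gold ≈ 1.85

Break-even investment rate: n + g + δ = 0.027 + 0.025 + 0.069 = 0.121.
At the golden rule the marginal product of capital equals n+g+δ: 0.36·k^(0.36−1) = 0.121. Solving, k_gold = (0.36/0.121)^(1/0.64) ≈ 5.4938.
Output: y_gold = k_gold^0.36 = 5.4938^0.36 ≈ 1.8465.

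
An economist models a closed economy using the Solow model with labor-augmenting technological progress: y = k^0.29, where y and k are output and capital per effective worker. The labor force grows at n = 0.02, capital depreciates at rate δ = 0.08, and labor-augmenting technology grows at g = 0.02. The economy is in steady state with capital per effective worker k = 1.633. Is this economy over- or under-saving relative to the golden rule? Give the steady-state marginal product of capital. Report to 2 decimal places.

Break-even investment rate: n + g + δ = 0.02 + 0.02 + 0.08 = 0.12.
MPK = 0.29·k^(0.29−1) = 0.29·1.633^(-0.71) ≈ 0.2047.
MPK > 0.12, so the economy is dynamically efficient (under-saving).

under-saving; MPK ≈ 0.20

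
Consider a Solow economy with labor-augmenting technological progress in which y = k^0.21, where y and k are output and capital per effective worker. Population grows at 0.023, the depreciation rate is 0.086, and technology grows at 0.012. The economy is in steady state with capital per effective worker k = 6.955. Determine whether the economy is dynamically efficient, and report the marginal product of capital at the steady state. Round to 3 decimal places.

dynamically inefficient; MPK ≈ 0.045

The effective depreciation rate is n + g + δ = 0.023 + 0.012 + 0.086 = 0.121.
MPK = 0.21·k^(0.21−1) = 0.21·6.955^(-0.79) ≈ 0.0454.
MPK < 0.121, so the economy is dynamically inefficient (over-saving).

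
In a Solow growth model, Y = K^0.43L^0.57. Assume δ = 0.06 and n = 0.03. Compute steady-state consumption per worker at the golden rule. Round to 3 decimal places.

c_gold ≈ 1.855

Capital per worker breaks even when investment replaces (n + δ)·k; here n + δ = 0.09.
Maximizing c = f(k) − (n+δ)·k gives f'(k) = n+δ, i.e. 0.43·k^(0.43−1) = 0.09, so k_gold = (0.43/0.09)^(1/0.57) ≈ 15.5462.
y_gold = 15.5462^0.43 ≈ 3.2539.
c_gold = y_gold − (n+δ)·k_gold = 3.2539 − 0.09·15.5462 ≈ 1.8547.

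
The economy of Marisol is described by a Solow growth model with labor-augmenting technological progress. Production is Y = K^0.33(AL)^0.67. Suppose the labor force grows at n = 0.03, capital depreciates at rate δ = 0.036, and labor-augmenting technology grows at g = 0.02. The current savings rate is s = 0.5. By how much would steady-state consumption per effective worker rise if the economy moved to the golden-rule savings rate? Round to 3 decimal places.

n + g + δ = 0.03 + 0.02 + 0.036 = 0.086.
Current steady state (s = 0.5): k* = (0.5/0.086)^(1/0.67) ≈ 13.8357, y* = 13.8357^0.33 ≈ 2.3797, c* = (1−0.5)·2.3797 ≈ 1.1899.
Golden rule sets MPK = n+g+δ: 0.33·k^(0.33−1) = 0.086, so k_gold = (0.33/0.086)^(1/0.67) ≈ 7.4416.
y_gold = 7.4416^0.33 ≈ 1.9393, c_gold = y_gold − 0.086·k_gold ≈ 1.2993.
Gain: Δc = 1.2993 − 1.1899 ≈ 0.1095.

Δc ≈ 0.109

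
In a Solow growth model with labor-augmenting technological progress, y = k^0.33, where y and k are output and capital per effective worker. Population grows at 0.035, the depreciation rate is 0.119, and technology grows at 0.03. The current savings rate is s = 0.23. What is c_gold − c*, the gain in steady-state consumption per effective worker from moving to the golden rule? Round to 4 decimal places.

Break-even investment rate: n + g + δ = 0.035 + 0.03 + 0.119 = 0.184.
Current steady state (s = 0.23): k* = (0.23/0.184)^(1/0.67) ≈ 1.3952, y* = 1.3952^0.33 ≈ 1.1162, c* = (1−0.23)·1.1162 ≈ 0.8595.
At the golden rule the marginal product of capital equals n+g+δ: 0.33·k^(0.33−1) = 0.184. Solving, k_gold = (0.33/0.184)^(1/0.67) ≈ 2.3914.
y_gold = 2.3914^0.33 ≈ 1.3334, c_gold = y_gold − 0.184·k_gold ≈ 0.8934.
Gain: Δc = 0.8934 − 0.8595 ≈ 0.0339.

Δc ≈ 0.0339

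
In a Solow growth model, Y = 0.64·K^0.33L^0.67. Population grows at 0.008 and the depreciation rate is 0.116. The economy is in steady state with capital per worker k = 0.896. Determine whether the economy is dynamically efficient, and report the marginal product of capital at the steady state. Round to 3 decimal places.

The effective depreciation rate is n + δ = 0.008 + 0.116 = 0.124.
MPK = 0.33·0.64·k^(0.33−1) = 0.33·0.64·0.896^(-0.67) ≈ 0.2273.
MPK > 0.124, so the economy is dynamically efficient (under-saving).

dynamically efficient; MPK ≈ 0.227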